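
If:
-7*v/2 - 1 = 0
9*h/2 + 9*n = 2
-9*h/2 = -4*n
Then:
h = 16/117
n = 2/13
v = -2/7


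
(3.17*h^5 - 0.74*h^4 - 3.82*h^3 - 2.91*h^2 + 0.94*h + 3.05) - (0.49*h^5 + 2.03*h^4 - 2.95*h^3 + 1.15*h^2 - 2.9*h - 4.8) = 2.68*h^5 - 2.77*h^4 - 0.87*h^3 - 4.06*h^2 + 3.84*h + 7.85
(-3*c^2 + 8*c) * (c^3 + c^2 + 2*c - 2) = -3*c^5 + 5*c^4 + 2*c^3 + 22*c^2 - 16*c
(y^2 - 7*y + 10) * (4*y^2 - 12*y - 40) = 4*y^4 - 40*y^3 + 84*y^2 + 160*y - 400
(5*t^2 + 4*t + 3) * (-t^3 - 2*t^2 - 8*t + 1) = -5*t^5 - 14*t^4 - 51*t^3 - 33*t^2 - 20*t + 3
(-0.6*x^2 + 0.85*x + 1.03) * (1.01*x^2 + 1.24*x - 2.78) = -0.606*x^4 + 0.1145*x^3 + 3.7623*x^2 - 1.0858*x - 2.8634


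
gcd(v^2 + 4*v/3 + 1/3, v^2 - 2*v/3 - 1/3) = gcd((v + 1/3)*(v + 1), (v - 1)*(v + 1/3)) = v + 1/3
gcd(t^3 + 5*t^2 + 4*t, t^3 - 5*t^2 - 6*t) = t^2 + t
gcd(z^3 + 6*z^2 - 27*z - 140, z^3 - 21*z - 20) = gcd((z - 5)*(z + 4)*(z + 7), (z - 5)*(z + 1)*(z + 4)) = z^2 - z - 20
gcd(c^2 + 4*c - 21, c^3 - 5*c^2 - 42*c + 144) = c - 3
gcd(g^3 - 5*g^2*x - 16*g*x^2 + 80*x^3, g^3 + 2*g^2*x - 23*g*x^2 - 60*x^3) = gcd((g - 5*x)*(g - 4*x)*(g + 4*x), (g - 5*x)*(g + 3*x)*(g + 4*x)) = -g^2 + g*x + 20*x^2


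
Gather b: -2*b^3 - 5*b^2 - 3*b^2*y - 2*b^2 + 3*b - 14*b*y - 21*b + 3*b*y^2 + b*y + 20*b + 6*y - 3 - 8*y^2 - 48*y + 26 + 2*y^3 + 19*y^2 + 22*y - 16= -2*b^3 + b^2*(-3*y - 7) + b*(3*y^2 - 13*y + 2) + 2*y^3 + 11*y^2 - 20*y + 7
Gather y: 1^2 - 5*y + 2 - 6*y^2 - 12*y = -6*y^2 - 17*y + 3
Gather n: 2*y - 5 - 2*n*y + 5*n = n*(5 - 2*y) + 2*y - 5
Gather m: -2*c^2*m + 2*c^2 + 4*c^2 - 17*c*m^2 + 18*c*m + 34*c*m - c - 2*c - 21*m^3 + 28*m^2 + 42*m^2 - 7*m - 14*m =6*c^2 - 3*c - 21*m^3 + m^2*(70 - 17*c) + m*(-2*c^2 + 52*c - 21)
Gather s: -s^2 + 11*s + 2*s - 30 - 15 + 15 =-s^2 + 13*s - 30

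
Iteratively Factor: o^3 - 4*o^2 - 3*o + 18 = (o + 2)*(o^2 - 6*o + 9) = (o - 3)*(o + 2)*(o - 3)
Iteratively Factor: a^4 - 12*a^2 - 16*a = (a - 4)*(a^3 + 4*a^2 + 4*a) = a*(a - 4)*(a^2 + 4*a + 4) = a*(a - 4)*(a + 2)*(a + 2)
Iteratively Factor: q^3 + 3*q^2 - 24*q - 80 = (q - 5)*(q^2 + 8*q + 16) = (q - 5)*(q + 4)*(q + 4)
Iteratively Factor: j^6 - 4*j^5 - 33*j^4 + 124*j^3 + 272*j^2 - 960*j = (j - 5)*(j^5 + j^4 - 28*j^3 - 16*j^2 + 192*j) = (j - 5)*(j + 4)*(j^4 - 3*j^3 - 16*j^2 + 48*j) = (j - 5)*(j - 3)*(j + 4)*(j^3 - 16*j) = (j - 5)*(j - 3)*(j + 4)^2*(j^2 - 4*j) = (j - 5)*(j - 4)*(j - 3)*(j + 4)^2*(j)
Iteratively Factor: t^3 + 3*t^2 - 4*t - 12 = (t + 2)*(t^2 + t - 6) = (t - 2)*(t + 2)*(t + 3)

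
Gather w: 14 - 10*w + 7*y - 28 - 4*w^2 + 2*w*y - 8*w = -4*w^2 + w*(2*y - 18) + 7*y - 14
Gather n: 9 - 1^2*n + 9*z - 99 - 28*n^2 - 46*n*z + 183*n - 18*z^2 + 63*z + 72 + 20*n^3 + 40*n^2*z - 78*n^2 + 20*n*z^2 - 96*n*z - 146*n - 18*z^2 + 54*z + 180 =20*n^3 + n^2*(40*z - 106) + n*(20*z^2 - 142*z + 36) - 36*z^2 + 126*z + 162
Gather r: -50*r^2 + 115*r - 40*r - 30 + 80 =-50*r^2 + 75*r + 50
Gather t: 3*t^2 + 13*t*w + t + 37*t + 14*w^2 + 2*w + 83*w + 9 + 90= 3*t^2 + t*(13*w + 38) + 14*w^2 + 85*w + 99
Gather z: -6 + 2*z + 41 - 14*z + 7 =42 - 12*z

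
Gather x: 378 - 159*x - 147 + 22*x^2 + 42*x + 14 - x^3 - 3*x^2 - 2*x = -x^3 + 19*x^2 - 119*x + 245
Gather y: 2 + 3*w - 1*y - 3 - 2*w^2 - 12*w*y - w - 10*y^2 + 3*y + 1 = -2*w^2 + 2*w - 10*y^2 + y*(2 - 12*w)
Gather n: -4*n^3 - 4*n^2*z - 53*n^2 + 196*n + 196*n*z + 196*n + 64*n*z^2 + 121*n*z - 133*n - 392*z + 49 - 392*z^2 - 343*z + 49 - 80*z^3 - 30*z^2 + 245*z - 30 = -4*n^3 + n^2*(-4*z - 53) + n*(64*z^2 + 317*z + 259) - 80*z^3 - 422*z^2 - 490*z + 68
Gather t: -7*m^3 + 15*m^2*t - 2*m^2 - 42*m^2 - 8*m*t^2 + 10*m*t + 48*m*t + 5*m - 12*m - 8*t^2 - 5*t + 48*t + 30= -7*m^3 - 44*m^2 - 7*m + t^2*(-8*m - 8) + t*(15*m^2 + 58*m + 43) + 30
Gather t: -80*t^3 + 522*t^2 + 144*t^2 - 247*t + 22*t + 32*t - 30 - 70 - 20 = -80*t^3 + 666*t^2 - 193*t - 120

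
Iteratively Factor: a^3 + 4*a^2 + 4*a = (a + 2)*(a^2 + 2*a) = a*(a + 2)*(a + 2)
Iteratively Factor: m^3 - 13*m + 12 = (m - 1)*(m^2 + m - 12) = (m - 3)*(m - 1)*(m + 4)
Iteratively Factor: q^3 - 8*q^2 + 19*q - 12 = (q - 3)*(q^2 - 5*q + 4) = (q - 4)*(q - 3)*(q - 1)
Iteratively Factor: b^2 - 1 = (b - 1)*(b + 1)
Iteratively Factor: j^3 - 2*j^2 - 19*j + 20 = (j - 1)*(j^2 - j - 20) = (j - 5)*(j - 1)*(j + 4)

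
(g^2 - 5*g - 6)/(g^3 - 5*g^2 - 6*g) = 1/g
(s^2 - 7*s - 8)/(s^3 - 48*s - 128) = (s + 1)/(s^2 + 8*s + 16)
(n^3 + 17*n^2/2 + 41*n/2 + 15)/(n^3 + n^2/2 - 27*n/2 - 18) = (n^2 + 7*n + 10)/(n^2 - n - 12)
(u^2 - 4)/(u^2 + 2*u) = (u - 2)/u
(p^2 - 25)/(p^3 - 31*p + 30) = (p + 5)/(p^2 + 5*p - 6)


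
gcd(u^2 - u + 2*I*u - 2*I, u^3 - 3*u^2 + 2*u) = u - 1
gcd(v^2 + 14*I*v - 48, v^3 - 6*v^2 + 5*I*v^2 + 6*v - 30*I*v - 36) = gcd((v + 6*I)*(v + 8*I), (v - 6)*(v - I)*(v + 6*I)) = v + 6*I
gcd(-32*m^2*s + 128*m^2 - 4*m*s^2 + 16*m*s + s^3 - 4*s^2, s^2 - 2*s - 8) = s - 4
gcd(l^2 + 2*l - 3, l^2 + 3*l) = l + 3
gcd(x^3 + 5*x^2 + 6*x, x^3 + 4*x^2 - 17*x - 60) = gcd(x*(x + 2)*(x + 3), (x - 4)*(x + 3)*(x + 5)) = x + 3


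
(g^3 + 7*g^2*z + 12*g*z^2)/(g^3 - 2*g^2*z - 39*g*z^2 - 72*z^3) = g*(-g - 4*z)/(-g^2 + 5*g*z + 24*z^2)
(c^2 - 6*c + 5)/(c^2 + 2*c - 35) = (c - 1)/(c + 7)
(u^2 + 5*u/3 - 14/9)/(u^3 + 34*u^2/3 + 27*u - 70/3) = (u + 7/3)/(u^2 + 12*u + 35)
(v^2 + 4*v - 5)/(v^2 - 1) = (v + 5)/(v + 1)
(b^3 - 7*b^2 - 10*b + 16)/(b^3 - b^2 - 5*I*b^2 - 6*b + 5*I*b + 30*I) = (b^2 - 9*b + 8)/(b^2 - b*(3 + 5*I) + 15*I)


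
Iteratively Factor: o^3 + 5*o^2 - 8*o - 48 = (o - 3)*(o^2 + 8*o + 16) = (o - 3)*(o + 4)*(o + 4)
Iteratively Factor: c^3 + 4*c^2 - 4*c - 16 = (c + 2)*(c^2 + 2*c - 8) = (c + 2)*(c + 4)*(c - 2)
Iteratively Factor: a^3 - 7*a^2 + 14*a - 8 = (a - 2)*(a^2 - 5*a + 4) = (a - 2)*(a - 1)*(a - 4)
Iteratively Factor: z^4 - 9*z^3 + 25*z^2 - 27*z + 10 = (z - 1)*(z^3 - 8*z^2 + 17*z - 10) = (z - 5)*(z - 1)*(z^2 - 3*z + 2) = (z - 5)*(z - 1)^2*(z - 2)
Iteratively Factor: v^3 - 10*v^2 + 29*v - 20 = (v - 5)*(v^2 - 5*v + 4) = (v - 5)*(v - 4)*(v - 1)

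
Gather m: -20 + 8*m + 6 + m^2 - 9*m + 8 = m^2 - m - 6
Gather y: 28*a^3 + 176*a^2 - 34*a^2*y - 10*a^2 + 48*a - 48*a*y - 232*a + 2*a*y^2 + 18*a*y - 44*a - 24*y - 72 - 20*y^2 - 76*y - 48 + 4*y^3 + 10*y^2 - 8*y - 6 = 28*a^3 + 166*a^2 - 228*a + 4*y^3 + y^2*(2*a - 10) + y*(-34*a^2 - 30*a - 108) - 126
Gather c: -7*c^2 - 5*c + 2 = -7*c^2 - 5*c + 2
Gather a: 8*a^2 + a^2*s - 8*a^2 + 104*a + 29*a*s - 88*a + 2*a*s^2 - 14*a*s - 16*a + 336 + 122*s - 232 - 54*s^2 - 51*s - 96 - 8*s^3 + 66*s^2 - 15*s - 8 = a^2*s + a*(2*s^2 + 15*s) - 8*s^3 + 12*s^2 + 56*s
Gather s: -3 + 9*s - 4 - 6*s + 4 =3*s - 3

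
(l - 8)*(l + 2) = l^2 - 6*l - 16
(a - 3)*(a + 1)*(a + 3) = a^3 + a^2 - 9*a - 9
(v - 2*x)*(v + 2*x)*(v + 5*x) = v^3 + 5*v^2*x - 4*v*x^2 - 20*x^3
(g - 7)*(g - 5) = g^2 - 12*g + 35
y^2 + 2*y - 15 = (y - 3)*(y + 5)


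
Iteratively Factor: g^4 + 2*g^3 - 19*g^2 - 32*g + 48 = (g + 3)*(g^3 - g^2 - 16*g + 16) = (g - 4)*(g + 3)*(g^2 + 3*g - 4) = (g - 4)*(g + 3)*(g + 4)*(g - 1)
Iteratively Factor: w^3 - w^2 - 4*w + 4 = (w - 2)*(w^2 + w - 2) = (w - 2)*(w + 2)*(w - 1)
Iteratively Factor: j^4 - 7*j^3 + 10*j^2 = (j - 2)*(j^3 - 5*j^2) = (j - 5)*(j - 2)*(j^2) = j*(j - 5)*(j - 2)*(j)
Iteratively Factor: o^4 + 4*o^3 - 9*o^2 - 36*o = (o)*(o^3 + 4*o^2 - 9*o - 36) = o*(o + 4)*(o^2 - 9) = o*(o - 3)*(o + 4)*(o + 3)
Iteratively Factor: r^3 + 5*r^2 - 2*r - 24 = (r + 3)*(r^2 + 2*r - 8) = (r - 2)*(r + 3)*(r + 4)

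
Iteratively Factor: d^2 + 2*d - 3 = (d - 1)*(d + 3)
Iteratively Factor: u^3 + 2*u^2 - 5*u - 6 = (u + 1)*(u^2 + u - 6) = (u - 2)*(u + 1)*(u + 3)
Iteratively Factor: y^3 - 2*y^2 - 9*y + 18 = (y - 3)*(y^2 + y - 6) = (y - 3)*(y + 3)*(y - 2)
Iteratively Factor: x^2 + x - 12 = (x + 4)*(x - 3)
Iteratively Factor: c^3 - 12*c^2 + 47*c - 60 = (c - 4)*(c^2 - 8*c + 15) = (c - 5)*(c - 4)*(c - 3)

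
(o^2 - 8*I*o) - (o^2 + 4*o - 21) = -4*o - 8*I*o + 21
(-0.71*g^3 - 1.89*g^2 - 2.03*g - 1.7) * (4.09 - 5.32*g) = 3.7772*g^4 + 7.1509*g^3 + 3.0695*g^2 + 0.741300000000001*g - 6.953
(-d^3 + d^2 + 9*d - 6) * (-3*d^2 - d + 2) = 3*d^5 - 2*d^4 - 30*d^3 + 11*d^2 + 24*d - 12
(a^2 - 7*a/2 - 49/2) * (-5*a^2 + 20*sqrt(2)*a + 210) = -5*a^4 + 35*a^3/2 + 20*sqrt(2)*a^3 - 70*sqrt(2)*a^2 + 665*a^2/2 - 735*a - 490*sqrt(2)*a - 5145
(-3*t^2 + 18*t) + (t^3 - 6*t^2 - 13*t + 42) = t^3 - 9*t^2 + 5*t + 42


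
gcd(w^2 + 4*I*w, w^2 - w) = w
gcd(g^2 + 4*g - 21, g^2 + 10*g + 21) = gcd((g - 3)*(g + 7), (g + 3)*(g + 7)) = g + 7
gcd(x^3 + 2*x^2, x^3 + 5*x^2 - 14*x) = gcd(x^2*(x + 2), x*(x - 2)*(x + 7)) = x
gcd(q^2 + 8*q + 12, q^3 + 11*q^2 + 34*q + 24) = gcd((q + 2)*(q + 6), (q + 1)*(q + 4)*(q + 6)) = q + 6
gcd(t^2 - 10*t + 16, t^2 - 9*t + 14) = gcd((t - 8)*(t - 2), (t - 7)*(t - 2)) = t - 2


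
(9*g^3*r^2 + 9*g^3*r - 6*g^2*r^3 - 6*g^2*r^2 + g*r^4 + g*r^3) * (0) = 0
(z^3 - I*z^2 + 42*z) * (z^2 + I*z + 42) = z^5 + 85*z^3 + 1764*z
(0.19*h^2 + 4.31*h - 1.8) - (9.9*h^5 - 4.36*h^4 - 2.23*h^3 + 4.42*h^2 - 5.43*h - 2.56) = -9.9*h^5 + 4.36*h^4 + 2.23*h^3 - 4.23*h^2 + 9.74*h + 0.76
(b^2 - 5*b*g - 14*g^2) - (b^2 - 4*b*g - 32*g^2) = -b*g + 18*g^2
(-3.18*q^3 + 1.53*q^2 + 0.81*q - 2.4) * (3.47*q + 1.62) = -11.0346*q^4 + 0.157500000000001*q^3 + 5.2893*q^2 - 7.0158*q - 3.888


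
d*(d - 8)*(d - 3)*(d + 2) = d^4 - 9*d^3 + 2*d^2 + 48*d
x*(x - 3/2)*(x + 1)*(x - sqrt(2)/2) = x^4 - sqrt(2)*x^3/2 - x^3/2 - 3*x^2/2 + sqrt(2)*x^2/4 + 3*sqrt(2)*x/4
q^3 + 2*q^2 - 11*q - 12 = (q - 3)*(q + 1)*(q + 4)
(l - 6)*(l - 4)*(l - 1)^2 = l^4 - 12*l^3 + 45*l^2 - 58*l + 24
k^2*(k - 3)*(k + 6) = k^4 + 3*k^3 - 18*k^2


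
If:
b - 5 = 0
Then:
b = 5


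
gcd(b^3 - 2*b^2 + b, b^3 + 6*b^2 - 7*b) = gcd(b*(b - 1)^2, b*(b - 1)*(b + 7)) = b^2 - b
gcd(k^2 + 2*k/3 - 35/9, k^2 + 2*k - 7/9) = k + 7/3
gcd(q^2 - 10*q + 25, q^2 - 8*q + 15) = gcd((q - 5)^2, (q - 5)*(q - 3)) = q - 5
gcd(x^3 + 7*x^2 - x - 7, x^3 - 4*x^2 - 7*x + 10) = x - 1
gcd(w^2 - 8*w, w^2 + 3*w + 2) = 1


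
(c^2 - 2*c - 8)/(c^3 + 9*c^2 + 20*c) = (c^2 - 2*c - 8)/(c*(c^2 + 9*c + 20))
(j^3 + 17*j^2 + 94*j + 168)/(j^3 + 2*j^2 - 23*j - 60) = (j^2 + 13*j + 42)/(j^2 - 2*j - 15)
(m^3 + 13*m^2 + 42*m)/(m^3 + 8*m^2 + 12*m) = (m + 7)/(m + 2)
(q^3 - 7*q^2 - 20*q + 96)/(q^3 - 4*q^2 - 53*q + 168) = (q + 4)/(q + 7)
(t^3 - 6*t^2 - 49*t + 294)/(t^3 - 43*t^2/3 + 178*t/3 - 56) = 3*(t + 7)/(3*t - 4)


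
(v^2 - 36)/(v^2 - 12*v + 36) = (v + 6)/(v - 6)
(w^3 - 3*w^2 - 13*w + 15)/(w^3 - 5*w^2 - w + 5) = (w + 3)/(w + 1)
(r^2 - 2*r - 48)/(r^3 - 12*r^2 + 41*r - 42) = (r^2 - 2*r - 48)/(r^3 - 12*r^2 + 41*r - 42)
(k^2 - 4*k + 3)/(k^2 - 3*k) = (k - 1)/k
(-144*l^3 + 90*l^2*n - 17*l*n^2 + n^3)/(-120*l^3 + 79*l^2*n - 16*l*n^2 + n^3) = (6*l - n)/(5*l - n)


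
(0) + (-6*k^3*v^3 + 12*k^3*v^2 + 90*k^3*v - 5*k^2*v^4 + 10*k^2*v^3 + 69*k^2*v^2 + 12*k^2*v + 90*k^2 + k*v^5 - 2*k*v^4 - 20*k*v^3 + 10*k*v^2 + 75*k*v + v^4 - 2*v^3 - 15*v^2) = -6*k^3*v^3 + 12*k^3*v^2 + 90*k^3*v - 5*k^2*v^4 + 10*k^2*v^3 + 69*k^2*v^2 + 12*k^2*v + 90*k^2 + k*v^5 - 2*k*v^4 - 20*k*v^3 + 10*k*v^2 + 75*k*v + v^4 - 2*v^3 - 15*v^2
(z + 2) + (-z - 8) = -6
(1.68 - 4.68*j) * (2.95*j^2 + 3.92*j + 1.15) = -13.806*j^3 - 13.3896*j^2 + 1.2036*j + 1.932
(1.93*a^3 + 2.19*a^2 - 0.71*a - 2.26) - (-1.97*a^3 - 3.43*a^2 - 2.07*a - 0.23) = 3.9*a^3 + 5.62*a^2 + 1.36*a - 2.03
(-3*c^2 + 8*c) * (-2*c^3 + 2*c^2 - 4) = 6*c^5 - 22*c^4 + 16*c^3 + 12*c^2 - 32*c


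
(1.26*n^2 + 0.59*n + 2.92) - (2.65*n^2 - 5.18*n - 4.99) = -1.39*n^2 + 5.77*n + 7.91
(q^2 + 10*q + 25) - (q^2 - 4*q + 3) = 14*q + 22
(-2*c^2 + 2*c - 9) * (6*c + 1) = -12*c^3 + 10*c^2 - 52*c - 9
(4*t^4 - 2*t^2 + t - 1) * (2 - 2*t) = -8*t^5 + 8*t^4 + 4*t^3 - 6*t^2 + 4*t - 2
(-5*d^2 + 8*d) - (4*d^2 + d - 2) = -9*d^2 + 7*d + 2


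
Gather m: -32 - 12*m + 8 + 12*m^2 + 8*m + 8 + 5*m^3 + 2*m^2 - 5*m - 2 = 5*m^3 + 14*m^2 - 9*m - 18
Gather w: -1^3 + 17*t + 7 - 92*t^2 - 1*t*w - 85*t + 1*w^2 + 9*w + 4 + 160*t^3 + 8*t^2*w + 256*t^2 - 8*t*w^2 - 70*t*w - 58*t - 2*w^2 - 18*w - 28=160*t^3 + 164*t^2 - 126*t + w^2*(-8*t - 1) + w*(8*t^2 - 71*t - 9) - 18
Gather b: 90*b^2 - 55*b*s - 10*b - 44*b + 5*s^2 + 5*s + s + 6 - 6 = 90*b^2 + b*(-55*s - 54) + 5*s^2 + 6*s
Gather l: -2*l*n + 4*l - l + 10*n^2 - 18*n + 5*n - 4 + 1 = l*(3 - 2*n) + 10*n^2 - 13*n - 3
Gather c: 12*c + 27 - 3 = 12*c + 24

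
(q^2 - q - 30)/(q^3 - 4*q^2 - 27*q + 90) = 1/(q - 3)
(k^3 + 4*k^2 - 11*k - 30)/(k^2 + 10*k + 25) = (k^2 - k - 6)/(k + 5)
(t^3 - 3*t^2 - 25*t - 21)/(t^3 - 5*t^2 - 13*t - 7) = (t + 3)/(t + 1)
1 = 1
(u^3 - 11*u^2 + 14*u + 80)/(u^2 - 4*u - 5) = (u^2 - 6*u - 16)/(u + 1)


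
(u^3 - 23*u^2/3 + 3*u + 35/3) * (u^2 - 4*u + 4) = u^5 - 35*u^4/3 + 113*u^3/3 - 31*u^2 - 104*u/3 + 140/3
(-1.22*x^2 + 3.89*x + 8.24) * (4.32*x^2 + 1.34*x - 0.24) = -5.2704*x^4 + 15.17*x^3 + 41.1022*x^2 + 10.108*x - 1.9776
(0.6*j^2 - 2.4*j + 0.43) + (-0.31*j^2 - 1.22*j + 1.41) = 0.29*j^2 - 3.62*j + 1.84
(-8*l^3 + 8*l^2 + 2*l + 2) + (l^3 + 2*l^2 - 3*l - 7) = -7*l^3 + 10*l^2 - l - 5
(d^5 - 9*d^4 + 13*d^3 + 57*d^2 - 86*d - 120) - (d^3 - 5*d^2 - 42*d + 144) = d^5 - 9*d^4 + 12*d^3 + 62*d^2 - 44*d - 264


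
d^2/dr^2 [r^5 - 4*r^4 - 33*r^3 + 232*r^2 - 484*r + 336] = 20*r^3 - 48*r^2 - 198*r + 464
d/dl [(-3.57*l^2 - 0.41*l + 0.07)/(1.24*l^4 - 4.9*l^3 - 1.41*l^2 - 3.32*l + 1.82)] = (8.8536*l^5 - 15.9678*l^4 - 4.3652*l^3 + 12.3033*l^2 - 12.7974*l - 0.5138)/(1.5376*l^8 - 12.152*l^7 + 20.5132*l^6 + 5.5844*l^5 + 39.0377*l^4 - 8.4736*l^3 + 5.89*l^2 - 12.0848*l + 3.3124)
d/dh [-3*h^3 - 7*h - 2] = -9*h^2 - 7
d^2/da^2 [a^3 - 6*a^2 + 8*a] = 6*a - 12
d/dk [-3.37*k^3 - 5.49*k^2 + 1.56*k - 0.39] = -10.11*k^2 - 10.98*k + 1.56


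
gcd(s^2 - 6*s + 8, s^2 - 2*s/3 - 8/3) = s - 2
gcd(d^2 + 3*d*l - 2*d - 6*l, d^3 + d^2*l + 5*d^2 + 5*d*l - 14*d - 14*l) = d - 2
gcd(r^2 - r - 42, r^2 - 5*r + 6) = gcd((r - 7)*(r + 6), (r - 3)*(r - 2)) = 1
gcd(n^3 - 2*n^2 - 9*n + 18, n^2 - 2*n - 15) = n + 3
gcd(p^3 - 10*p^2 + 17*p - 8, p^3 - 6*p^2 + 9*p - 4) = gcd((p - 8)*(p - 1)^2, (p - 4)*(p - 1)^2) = p^2 - 2*p + 1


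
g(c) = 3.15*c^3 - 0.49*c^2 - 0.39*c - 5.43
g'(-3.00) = 87.60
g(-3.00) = -93.72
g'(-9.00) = 773.88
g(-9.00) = -2337.96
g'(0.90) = 6.38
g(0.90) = -3.88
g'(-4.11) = 163.27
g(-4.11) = -230.80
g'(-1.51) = 22.64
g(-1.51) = -16.80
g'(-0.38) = 1.35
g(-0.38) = -5.53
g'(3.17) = 91.47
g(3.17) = 88.75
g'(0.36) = 0.48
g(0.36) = -5.49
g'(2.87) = 74.64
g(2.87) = 63.88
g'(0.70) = 3.55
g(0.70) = -4.86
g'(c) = 9.45*c^2 - 0.98*c - 0.39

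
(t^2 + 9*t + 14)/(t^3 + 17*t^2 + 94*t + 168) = (t + 2)/(t^2 + 10*t + 24)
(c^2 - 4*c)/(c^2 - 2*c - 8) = c/(c + 2)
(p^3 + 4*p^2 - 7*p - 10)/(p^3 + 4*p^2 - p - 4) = (p^2 + 3*p - 10)/(p^2 + 3*p - 4)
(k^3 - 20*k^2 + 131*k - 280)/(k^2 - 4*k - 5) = (k^2 - 15*k + 56)/(k + 1)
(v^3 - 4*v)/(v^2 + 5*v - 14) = v*(v + 2)/(v + 7)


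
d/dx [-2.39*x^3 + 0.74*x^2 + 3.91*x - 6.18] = -7.17*x^2 + 1.48*x + 3.91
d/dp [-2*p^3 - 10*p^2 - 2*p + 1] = -6*p^2 - 20*p - 2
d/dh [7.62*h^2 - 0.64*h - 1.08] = 15.24*h - 0.64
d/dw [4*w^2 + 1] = 8*w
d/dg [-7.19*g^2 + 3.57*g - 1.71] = 3.57 - 14.38*g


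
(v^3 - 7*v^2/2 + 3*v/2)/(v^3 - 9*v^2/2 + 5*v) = (2*v^2 - 7*v + 3)/(2*v^2 - 9*v + 10)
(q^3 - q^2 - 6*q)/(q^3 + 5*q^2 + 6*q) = (q - 3)/(q + 3)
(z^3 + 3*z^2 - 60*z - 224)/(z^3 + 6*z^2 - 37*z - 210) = (z^2 - 4*z - 32)/(z^2 - z - 30)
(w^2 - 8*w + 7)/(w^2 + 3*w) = (w^2 - 8*w + 7)/(w*(w + 3))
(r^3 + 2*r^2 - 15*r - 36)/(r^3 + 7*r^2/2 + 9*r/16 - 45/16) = 16*(r^2 - r - 12)/(16*r^2 + 8*r - 15)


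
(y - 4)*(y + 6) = y^2 + 2*y - 24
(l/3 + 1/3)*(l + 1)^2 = l^3/3 + l^2 + l + 1/3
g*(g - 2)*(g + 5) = g^3 + 3*g^2 - 10*g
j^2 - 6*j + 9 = (j - 3)^2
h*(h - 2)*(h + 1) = h^3 - h^2 - 2*h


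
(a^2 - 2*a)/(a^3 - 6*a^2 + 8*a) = 1/(a - 4)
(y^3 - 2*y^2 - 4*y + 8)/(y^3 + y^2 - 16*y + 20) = (y + 2)/(y + 5)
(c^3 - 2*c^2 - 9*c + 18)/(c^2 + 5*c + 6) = (c^2 - 5*c + 6)/(c + 2)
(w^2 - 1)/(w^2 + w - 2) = (w + 1)/(w + 2)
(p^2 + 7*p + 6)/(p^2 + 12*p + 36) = (p + 1)/(p + 6)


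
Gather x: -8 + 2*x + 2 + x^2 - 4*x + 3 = x^2 - 2*x - 3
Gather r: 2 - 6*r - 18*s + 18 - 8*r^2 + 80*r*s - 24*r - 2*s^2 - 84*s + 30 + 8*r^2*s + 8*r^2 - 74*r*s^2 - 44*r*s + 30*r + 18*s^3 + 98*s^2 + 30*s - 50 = 8*r^2*s + r*(-74*s^2 + 36*s) + 18*s^3 + 96*s^2 - 72*s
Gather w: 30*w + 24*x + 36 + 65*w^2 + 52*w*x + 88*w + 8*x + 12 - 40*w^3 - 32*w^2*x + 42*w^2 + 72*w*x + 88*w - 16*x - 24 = -40*w^3 + w^2*(107 - 32*x) + w*(124*x + 206) + 16*x + 24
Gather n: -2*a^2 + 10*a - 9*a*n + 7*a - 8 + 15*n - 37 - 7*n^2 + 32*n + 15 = -2*a^2 + 17*a - 7*n^2 + n*(47 - 9*a) - 30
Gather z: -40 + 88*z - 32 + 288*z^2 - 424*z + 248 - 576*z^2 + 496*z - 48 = -288*z^2 + 160*z + 128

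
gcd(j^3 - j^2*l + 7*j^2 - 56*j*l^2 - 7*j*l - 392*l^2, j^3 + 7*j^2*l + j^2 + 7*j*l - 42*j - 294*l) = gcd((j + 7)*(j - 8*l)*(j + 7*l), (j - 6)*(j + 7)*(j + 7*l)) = j^2 + 7*j*l + 7*j + 49*l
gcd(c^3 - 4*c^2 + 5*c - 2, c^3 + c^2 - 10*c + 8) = c^2 - 3*c + 2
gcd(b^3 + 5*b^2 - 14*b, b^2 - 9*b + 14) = b - 2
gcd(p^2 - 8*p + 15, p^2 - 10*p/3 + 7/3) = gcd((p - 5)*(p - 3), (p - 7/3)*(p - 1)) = 1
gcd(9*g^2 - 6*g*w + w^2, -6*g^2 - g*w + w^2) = -3*g + w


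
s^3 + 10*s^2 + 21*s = s*(s + 3)*(s + 7)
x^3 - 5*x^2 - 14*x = x*(x - 7)*(x + 2)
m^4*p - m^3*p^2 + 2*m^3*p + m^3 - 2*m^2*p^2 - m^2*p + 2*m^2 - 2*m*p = m*(m + 2)*(m - p)*(m*p + 1)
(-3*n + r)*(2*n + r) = -6*n^2 - n*r + r^2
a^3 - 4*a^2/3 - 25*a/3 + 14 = (a - 7/3)*(a - 2)*(a + 3)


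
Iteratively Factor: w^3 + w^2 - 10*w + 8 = (w - 1)*(w^2 + 2*w - 8) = (w - 2)*(w - 1)*(w + 4)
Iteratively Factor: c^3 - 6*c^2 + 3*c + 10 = (c - 5)*(c^2 - c - 2) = (c - 5)*(c + 1)*(c - 2)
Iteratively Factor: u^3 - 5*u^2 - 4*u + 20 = (u - 5)*(u^2 - 4) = (u - 5)*(u + 2)*(u - 2)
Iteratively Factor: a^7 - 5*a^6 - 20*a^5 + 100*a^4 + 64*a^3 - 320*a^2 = (a)*(a^6 - 5*a^5 - 20*a^4 + 100*a^3 + 64*a^2 - 320*a) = a*(a + 2)*(a^5 - 7*a^4 - 6*a^3 + 112*a^2 - 160*a) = a*(a + 2)*(a + 4)*(a^4 - 11*a^3 + 38*a^2 - 40*a) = a*(a - 5)*(a + 2)*(a + 4)*(a^3 - 6*a^2 + 8*a) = a*(a - 5)*(a - 4)*(a + 2)*(a + 4)*(a^2 - 2*a) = a^2*(a - 5)*(a - 4)*(a + 2)*(a + 4)*(a - 2)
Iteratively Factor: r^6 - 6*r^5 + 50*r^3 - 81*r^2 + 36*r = (r)*(r^5 - 6*r^4 + 50*r^2 - 81*r + 36) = r*(r - 1)*(r^4 - 5*r^3 - 5*r^2 + 45*r - 36) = r*(r - 1)*(r + 3)*(r^3 - 8*r^2 + 19*r - 12) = r*(r - 3)*(r - 1)*(r + 3)*(r^2 - 5*r + 4) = r*(r - 4)*(r - 3)*(r - 1)*(r + 3)*(r - 1)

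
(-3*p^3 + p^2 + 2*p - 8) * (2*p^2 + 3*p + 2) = -6*p^5 - 7*p^4 + p^3 - 8*p^2 - 20*p - 16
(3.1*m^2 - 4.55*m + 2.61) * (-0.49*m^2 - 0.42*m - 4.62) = -1.519*m^4 + 0.9275*m^3 - 13.6899*m^2 + 19.9248*m - 12.0582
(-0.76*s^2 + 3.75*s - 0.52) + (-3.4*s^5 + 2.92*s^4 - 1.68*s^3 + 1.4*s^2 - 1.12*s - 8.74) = -3.4*s^5 + 2.92*s^4 - 1.68*s^3 + 0.64*s^2 + 2.63*s - 9.26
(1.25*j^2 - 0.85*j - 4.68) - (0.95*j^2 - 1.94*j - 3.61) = 0.3*j^2 + 1.09*j - 1.07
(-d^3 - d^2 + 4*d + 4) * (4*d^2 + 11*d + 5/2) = -4*d^5 - 15*d^4 + 5*d^3/2 + 115*d^2/2 + 54*d + 10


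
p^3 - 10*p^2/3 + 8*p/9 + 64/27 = (p - 8/3)*(p - 4/3)*(p + 2/3)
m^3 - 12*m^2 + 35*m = m*(m - 7)*(m - 5)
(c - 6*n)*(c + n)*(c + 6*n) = c^3 + c^2*n - 36*c*n^2 - 36*n^3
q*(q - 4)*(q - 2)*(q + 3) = q^4 - 3*q^3 - 10*q^2 + 24*q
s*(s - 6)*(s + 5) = s^3 - s^2 - 30*s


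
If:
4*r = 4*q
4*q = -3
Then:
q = -3/4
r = -3/4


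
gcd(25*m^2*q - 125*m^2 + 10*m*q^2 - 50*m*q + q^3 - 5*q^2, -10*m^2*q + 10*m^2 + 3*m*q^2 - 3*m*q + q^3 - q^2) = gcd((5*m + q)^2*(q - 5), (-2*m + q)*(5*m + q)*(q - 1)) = 5*m + q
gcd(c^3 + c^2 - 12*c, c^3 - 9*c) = c^2 - 3*c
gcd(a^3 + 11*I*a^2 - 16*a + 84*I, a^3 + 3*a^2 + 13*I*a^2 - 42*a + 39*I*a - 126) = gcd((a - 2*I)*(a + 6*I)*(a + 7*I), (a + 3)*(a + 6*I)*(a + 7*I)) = a^2 + 13*I*a - 42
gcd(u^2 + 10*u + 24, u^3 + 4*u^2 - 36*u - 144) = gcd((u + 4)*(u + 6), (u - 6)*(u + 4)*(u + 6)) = u^2 + 10*u + 24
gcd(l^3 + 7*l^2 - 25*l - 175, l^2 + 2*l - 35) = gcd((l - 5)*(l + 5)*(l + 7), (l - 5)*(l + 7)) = l^2 + 2*l - 35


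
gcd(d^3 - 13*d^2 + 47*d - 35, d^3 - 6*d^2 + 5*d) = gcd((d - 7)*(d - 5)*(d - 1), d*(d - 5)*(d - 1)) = d^2 - 6*d + 5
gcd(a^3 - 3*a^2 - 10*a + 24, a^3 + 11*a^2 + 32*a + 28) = 1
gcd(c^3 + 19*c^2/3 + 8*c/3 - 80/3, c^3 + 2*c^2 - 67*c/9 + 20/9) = c^2 + 7*c/3 - 20/3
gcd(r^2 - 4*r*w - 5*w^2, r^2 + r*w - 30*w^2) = r - 5*w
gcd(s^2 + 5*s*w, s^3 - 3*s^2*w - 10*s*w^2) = s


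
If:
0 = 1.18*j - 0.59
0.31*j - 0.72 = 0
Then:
No Solution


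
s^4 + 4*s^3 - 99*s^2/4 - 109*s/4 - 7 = (s - 4)*(s + 1/2)^2*(s + 7)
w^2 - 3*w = w*(w - 3)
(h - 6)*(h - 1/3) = h^2 - 19*h/3 + 2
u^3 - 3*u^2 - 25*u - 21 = (u - 7)*(u + 1)*(u + 3)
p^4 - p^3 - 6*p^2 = p^2*(p - 3)*(p + 2)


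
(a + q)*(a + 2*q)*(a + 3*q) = a^3 + 6*a^2*q + 11*a*q^2 + 6*q^3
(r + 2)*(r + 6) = r^2 + 8*r + 12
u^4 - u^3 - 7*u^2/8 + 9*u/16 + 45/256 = (u - 5/4)*(u - 3/4)*(u + 1/4)*(u + 3/4)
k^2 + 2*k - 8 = (k - 2)*(k + 4)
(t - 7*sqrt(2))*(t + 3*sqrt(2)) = t^2 - 4*sqrt(2)*t - 42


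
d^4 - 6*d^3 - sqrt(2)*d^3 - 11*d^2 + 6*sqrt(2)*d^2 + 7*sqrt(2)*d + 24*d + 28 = (d - 7)*(d + 1)*(d - 2*sqrt(2))*(d + sqrt(2))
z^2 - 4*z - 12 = (z - 6)*(z + 2)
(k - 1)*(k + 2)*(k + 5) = k^3 + 6*k^2 + 3*k - 10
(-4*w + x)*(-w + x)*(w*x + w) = 4*w^3*x + 4*w^3 - 5*w^2*x^2 - 5*w^2*x + w*x^3 + w*x^2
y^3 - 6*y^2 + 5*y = y*(y - 5)*(y - 1)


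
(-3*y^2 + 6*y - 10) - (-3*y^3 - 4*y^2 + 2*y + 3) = 3*y^3 + y^2 + 4*y - 13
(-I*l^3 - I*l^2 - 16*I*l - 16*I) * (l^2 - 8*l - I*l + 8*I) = -I*l^5 - l^4 + 7*I*l^4 + 7*l^3 - 8*I*l^3 - 8*l^2 + 112*I*l^2 + 112*l + 128*I*l + 128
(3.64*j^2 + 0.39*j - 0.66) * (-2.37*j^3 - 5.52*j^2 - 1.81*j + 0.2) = -8.6268*j^5 - 21.0171*j^4 - 7.177*j^3 + 3.6653*j^2 + 1.2726*j - 0.132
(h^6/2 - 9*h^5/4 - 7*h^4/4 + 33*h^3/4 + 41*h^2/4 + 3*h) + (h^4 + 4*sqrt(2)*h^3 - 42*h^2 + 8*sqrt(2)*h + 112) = h^6/2 - 9*h^5/4 - 3*h^4/4 + 4*sqrt(2)*h^3 + 33*h^3/4 - 127*h^2/4 + 3*h + 8*sqrt(2)*h + 112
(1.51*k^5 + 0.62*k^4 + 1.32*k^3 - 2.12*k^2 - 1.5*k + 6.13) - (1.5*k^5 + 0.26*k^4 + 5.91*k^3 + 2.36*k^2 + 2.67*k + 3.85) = 0.01*k^5 + 0.36*k^4 - 4.59*k^3 - 4.48*k^2 - 4.17*k + 2.28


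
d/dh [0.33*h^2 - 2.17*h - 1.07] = 0.66*h - 2.17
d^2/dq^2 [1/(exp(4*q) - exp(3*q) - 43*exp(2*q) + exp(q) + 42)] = ((-16*exp(3*q) + 9*exp(2*q) + 172*exp(q) - 1)*(exp(4*q) - exp(3*q) - 43*exp(2*q) + exp(q) + 42) + 2*(4*exp(3*q) - 3*exp(2*q) - 86*exp(q) + 1)^2*exp(q))*exp(q)/(exp(4*q) - exp(3*q) - 43*exp(2*q) + exp(q) + 42)^3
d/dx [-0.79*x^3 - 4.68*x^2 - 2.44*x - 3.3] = -2.37*x^2 - 9.36*x - 2.44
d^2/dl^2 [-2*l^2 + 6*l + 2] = -4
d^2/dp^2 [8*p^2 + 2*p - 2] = 16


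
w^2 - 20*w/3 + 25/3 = (w - 5)*(w - 5/3)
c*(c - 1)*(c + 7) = c^3 + 6*c^2 - 7*c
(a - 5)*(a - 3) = a^2 - 8*a + 15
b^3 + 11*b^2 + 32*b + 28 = (b + 2)^2*(b + 7)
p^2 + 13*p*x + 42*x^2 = (p + 6*x)*(p + 7*x)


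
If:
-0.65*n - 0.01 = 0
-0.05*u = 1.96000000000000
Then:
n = -0.02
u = -39.20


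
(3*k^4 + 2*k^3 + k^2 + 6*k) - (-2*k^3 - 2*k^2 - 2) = 3*k^4 + 4*k^3 + 3*k^2 + 6*k + 2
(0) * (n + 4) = 0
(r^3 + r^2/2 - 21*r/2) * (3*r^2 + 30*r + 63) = 3*r^5 + 63*r^4/2 + 93*r^3/2 - 567*r^2/2 - 1323*r/2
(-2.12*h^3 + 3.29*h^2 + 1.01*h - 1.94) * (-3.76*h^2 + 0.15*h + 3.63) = 7.9712*h^5 - 12.6884*h^4 - 10.9997*h^3 + 19.3886*h^2 + 3.3753*h - 7.0422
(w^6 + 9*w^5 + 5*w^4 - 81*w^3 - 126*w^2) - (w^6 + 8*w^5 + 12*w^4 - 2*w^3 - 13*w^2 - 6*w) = w^5 - 7*w^4 - 79*w^3 - 113*w^2 + 6*w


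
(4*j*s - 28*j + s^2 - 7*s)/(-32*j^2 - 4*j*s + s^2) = (s - 7)/(-8*j + s)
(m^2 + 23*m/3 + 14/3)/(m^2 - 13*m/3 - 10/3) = (m + 7)/(m - 5)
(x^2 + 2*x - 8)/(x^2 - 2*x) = (x + 4)/x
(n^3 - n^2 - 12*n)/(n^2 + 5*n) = (n^2 - n - 12)/(n + 5)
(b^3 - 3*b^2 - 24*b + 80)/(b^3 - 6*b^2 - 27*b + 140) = (b - 4)/(b - 7)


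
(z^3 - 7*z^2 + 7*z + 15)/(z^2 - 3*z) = z - 4 - 5/z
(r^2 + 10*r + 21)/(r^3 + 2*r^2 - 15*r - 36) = (r + 7)/(r^2 - r - 12)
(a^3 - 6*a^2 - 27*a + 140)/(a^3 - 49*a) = (a^2 + a - 20)/(a*(a + 7))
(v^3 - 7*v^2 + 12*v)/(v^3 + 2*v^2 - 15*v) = (v - 4)/(v + 5)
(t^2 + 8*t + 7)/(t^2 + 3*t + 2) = (t + 7)/(t + 2)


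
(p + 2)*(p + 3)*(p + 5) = p^3 + 10*p^2 + 31*p + 30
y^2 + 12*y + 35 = (y + 5)*(y + 7)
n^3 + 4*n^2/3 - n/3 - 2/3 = (n - 2/3)*(n + 1)^2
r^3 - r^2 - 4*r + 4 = (r - 2)*(r - 1)*(r + 2)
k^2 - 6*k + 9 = (k - 3)^2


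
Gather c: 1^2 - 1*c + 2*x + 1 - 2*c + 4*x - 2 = -3*c + 6*x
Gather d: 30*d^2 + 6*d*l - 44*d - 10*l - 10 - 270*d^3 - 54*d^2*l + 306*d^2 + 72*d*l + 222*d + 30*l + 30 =-270*d^3 + d^2*(336 - 54*l) + d*(78*l + 178) + 20*l + 20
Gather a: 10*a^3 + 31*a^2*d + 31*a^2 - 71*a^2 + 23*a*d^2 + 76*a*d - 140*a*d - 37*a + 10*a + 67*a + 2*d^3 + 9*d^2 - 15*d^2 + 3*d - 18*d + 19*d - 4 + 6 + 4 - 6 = 10*a^3 + a^2*(31*d - 40) + a*(23*d^2 - 64*d + 40) + 2*d^3 - 6*d^2 + 4*d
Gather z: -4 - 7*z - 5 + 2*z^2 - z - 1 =2*z^2 - 8*z - 10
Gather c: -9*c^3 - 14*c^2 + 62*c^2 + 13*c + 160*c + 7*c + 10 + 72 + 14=-9*c^3 + 48*c^2 + 180*c + 96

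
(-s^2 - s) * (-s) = s^3 + s^2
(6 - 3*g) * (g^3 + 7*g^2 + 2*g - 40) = -3*g^4 - 15*g^3 + 36*g^2 + 132*g - 240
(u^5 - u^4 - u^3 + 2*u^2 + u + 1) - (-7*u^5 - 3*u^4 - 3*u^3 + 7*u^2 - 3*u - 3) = 8*u^5 + 2*u^4 + 2*u^3 - 5*u^2 + 4*u + 4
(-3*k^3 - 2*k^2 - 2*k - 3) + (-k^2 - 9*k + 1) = -3*k^3 - 3*k^2 - 11*k - 2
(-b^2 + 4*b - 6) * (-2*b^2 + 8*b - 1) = 2*b^4 - 16*b^3 + 45*b^2 - 52*b + 6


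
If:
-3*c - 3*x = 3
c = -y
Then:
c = -y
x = y - 1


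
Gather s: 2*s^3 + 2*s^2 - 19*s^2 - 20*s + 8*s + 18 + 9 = 2*s^3 - 17*s^2 - 12*s + 27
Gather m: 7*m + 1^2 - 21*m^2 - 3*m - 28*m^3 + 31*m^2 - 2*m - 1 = -28*m^3 + 10*m^2 + 2*m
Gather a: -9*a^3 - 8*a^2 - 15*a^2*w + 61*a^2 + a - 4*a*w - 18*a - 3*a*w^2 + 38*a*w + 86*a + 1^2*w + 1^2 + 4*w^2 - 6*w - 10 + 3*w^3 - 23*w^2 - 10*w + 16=-9*a^3 + a^2*(53 - 15*w) + a*(-3*w^2 + 34*w + 69) + 3*w^3 - 19*w^2 - 15*w + 7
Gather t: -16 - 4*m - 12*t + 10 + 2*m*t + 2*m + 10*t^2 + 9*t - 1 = -2*m + 10*t^2 + t*(2*m - 3) - 7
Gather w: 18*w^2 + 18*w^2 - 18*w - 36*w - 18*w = 36*w^2 - 72*w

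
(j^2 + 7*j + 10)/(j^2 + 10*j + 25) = (j + 2)/(j + 5)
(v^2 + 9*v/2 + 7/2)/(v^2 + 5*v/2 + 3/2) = (2*v + 7)/(2*v + 3)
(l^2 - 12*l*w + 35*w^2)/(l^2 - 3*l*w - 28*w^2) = (l - 5*w)/(l + 4*w)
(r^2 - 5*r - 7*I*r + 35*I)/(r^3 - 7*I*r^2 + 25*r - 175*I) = (r - 5)/(r^2 + 25)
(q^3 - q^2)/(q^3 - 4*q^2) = (q - 1)/(q - 4)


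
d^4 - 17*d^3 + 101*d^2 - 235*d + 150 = (d - 6)*(d - 5)^2*(d - 1)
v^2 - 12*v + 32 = (v - 8)*(v - 4)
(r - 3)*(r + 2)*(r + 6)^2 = r^4 + 11*r^3 + 18*r^2 - 108*r - 216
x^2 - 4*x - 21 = (x - 7)*(x + 3)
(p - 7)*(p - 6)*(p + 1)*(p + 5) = p^4 - 7*p^3 - 31*p^2 + 187*p + 210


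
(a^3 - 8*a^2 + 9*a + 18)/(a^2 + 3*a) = (a^3 - 8*a^2 + 9*a + 18)/(a*(a + 3))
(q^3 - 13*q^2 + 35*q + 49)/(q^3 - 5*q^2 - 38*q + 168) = (q^2 - 6*q - 7)/(q^2 + 2*q - 24)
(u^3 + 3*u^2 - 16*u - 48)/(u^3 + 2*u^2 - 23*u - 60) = (u - 4)/(u - 5)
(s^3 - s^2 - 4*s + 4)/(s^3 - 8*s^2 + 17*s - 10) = (s + 2)/(s - 5)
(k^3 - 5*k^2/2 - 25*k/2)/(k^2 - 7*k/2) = (2*k^2 - 5*k - 25)/(2*k - 7)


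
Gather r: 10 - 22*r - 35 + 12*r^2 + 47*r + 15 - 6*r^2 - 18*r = 6*r^2 + 7*r - 10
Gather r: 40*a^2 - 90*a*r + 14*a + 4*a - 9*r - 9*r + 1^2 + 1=40*a^2 + 18*a + r*(-90*a - 18) + 2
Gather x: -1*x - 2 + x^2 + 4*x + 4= x^2 + 3*x + 2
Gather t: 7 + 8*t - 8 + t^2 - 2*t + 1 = t^2 + 6*t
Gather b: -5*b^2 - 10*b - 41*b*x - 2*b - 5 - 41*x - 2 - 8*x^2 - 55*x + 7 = -5*b^2 + b*(-41*x - 12) - 8*x^2 - 96*x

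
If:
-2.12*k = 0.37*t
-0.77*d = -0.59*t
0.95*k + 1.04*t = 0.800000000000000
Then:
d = 0.70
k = -0.16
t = 0.92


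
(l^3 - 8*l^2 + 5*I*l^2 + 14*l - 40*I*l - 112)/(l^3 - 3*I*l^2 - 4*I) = (l^2 + l*(-8 + 7*I) - 56*I)/(l^2 - I*l + 2)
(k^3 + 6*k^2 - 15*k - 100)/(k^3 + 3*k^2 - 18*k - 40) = (k + 5)/(k + 2)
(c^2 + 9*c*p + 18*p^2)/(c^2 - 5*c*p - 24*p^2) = (-c - 6*p)/(-c + 8*p)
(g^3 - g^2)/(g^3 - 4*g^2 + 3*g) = g/(g - 3)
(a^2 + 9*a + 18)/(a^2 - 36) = (a + 3)/(a - 6)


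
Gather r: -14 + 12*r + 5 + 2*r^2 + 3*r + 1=2*r^2 + 15*r - 8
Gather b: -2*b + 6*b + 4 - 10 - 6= 4*b - 12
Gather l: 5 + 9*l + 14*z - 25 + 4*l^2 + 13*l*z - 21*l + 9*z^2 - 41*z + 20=4*l^2 + l*(13*z - 12) + 9*z^2 - 27*z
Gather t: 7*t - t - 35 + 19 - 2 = 6*t - 18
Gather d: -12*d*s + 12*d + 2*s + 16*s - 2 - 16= d*(12 - 12*s) + 18*s - 18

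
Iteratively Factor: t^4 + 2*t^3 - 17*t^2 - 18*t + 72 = (t + 4)*(t^3 - 2*t^2 - 9*t + 18) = (t + 3)*(t + 4)*(t^2 - 5*t + 6) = (t - 3)*(t + 3)*(t + 4)*(t - 2)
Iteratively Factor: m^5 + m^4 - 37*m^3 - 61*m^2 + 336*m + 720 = (m - 5)*(m^4 + 6*m^3 - 7*m^2 - 96*m - 144) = (m - 5)*(m + 3)*(m^3 + 3*m^2 - 16*m - 48) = (m - 5)*(m - 4)*(m + 3)*(m^2 + 7*m + 12) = (m - 5)*(m - 4)*(m + 3)*(m + 4)*(m + 3)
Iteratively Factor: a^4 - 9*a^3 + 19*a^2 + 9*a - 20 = (a - 1)*(a^3 - 8*a^2 + 11*a + 20) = (a - 1)*(a + 1)*(a^2 - 9*a + 20) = (a - 4)*(a - 1)*(a + 1)*(a - 5)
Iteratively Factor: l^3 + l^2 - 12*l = (l)*(l^2 + l - 12) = l*(l + 4)*(l - 3)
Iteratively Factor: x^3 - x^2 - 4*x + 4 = (x + 2)*(x^2 - 3*x + 2) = (x - 1)*(x + 2)*(x - 2)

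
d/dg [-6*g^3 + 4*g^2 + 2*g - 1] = -18*g^2 + 8*g + 2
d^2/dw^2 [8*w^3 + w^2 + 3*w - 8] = 48*w + 2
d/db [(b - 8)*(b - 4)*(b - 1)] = 3*b^2 - 26*b + 44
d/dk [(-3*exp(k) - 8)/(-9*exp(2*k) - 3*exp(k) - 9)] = (-9*exp(2*k) - 48*exp(k) + 1)*exp(k)/(3*(9*exp(4*k) + 6*exp(3*k) + 19*exp(2*k) + 6*exp(k) + 9))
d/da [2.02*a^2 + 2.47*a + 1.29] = 4.04*a + 2.47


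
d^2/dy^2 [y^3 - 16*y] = 6*y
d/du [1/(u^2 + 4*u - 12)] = 2*(-u - 2)/(u^2 + 4*u - 12)^2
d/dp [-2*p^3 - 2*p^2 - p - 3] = -6*p^2 - 4*p - 1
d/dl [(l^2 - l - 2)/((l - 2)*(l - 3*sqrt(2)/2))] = (-3*sqrt(2) - 2)/(2*l^2 - 6*sqrt(2)*l + 9)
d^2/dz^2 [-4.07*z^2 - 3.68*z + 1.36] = -8.14000000000000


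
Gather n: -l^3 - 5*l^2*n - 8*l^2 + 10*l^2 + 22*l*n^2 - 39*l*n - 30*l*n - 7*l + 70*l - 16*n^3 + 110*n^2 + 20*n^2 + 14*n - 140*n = -l^3 + 2*l^2 + 63*l - 16*n^3 + n^2*(22*l + 130) + n*(-5*l^2 - 69*l - 126)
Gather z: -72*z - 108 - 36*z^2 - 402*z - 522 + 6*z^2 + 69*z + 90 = -30*z^2 - 405*z - 540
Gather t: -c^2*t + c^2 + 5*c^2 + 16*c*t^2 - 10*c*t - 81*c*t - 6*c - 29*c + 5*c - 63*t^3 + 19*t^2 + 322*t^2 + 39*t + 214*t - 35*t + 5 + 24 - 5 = 6*c^2 - 30*c - 63*t^3 + t^2*(16*c + 341) + t*(-c^2 - 91*c + 218) + 24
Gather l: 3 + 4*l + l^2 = l^2 + 4*l + 3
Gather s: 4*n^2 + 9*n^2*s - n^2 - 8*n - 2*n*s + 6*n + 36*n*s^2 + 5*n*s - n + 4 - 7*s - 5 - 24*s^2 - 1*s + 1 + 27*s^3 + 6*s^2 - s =3*n^2 - 3*n + 27*s^3 + s^2*(36*n - 18) + s*(9*n^2 + 3*n - 9)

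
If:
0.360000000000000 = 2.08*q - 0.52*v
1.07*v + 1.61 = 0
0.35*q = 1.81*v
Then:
No Solution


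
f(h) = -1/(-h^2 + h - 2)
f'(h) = -(2*h - 1)/(-h^2 + h - 2)^2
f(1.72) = 0.31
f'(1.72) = -0.23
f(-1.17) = 0.22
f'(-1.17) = 0.16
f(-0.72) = 0.31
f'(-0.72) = 0.23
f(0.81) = 0.54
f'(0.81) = -0.18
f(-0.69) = 0.32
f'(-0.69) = 0.24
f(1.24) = 0.44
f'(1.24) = -0.28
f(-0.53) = 0.36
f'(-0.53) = 0.26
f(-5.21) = 0.03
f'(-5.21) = 0.01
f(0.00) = 0.50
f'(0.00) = 0.25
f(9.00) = 0.01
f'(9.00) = 0.00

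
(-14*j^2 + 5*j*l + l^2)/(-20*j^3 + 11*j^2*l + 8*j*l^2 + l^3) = (-14*j^2 + 5*j*l + l^2)/(-20*j^3 + 11*j^2*l + 8*j*l^2 + l^3)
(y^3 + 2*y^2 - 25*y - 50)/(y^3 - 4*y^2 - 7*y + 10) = (y + 5)/(y - 1)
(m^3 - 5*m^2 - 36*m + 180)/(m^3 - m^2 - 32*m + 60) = (m - 6)/(m - 2)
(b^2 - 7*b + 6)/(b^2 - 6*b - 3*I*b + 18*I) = (b - 1)/(b - 3*I)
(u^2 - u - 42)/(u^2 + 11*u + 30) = (u - 7)/(u + 5)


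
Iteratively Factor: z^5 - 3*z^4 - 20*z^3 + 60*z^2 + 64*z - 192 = (z - 3)*(z^4 - 20*z^2 + 64) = (z - 3)*(z - 2)*(z^3 + 2*z^2 - 16*z - 32) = (z - 3)*(z - 2)*(z + 2)*(z^2 - 16) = (z - 4)*(z - 3)*(z - 2)*(z + 2)*(z + 4)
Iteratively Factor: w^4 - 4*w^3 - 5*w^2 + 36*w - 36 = (w + 3)*(w^3 - 7*w^2 + 16*w - 12) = (w - 2)*(w + 3)*(w^2 - 5*w + 6) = (w - 3)*(w - 2)*(w + 3)*(w - 2)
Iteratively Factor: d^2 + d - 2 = (d + 2)*(d - 1)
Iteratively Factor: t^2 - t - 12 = (t + 3)*(t - 4)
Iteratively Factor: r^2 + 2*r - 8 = (r + 4)*(r - 2)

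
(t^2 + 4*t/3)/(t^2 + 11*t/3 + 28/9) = 3*t/(3*t + 7)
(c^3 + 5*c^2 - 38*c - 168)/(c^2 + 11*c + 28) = c - 6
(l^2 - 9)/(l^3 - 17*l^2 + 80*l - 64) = (l^2 - 9)/(l^3 - 17*l^2 + 80*l - 64)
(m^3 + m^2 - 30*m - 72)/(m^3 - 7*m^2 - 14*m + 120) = (m + 3)/(m - 5)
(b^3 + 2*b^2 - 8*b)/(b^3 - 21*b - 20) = b*(b - 2)/(b^2 - 4*b - 5)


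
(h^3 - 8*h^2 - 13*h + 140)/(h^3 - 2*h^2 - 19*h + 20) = (h - 7)/(h - 1)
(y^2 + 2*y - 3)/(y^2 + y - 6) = (y - 1)/(y - 2)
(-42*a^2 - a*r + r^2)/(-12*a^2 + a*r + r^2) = (-42*a^2 - a*r + r^2)/(-12*a^2 + a*r + r^2)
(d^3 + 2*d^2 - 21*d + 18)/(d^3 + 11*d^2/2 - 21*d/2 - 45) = 2*(d - 1)/(2*d + 5)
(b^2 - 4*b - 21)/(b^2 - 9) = (b - 7)/(b - 3)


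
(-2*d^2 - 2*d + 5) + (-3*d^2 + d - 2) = -5*d^2 - d + 3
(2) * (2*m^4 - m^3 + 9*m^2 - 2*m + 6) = 4*m^4 - 2*m^3 + 18*m^2 - 4*m + 12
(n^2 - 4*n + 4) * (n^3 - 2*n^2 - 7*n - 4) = n^5 - 6*n^4 + 5*n^3 + 16*n^2 - 12*n - 16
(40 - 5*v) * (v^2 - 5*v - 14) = -5*v^3 + 65*v^2 - 130*v - 560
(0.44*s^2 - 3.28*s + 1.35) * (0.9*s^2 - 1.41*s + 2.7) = 0.396*s^4 - 3.5724*s^3 + 7.0278*s^2 - 10.7595*s + 3.645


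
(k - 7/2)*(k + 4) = k^2 + k/2 - 14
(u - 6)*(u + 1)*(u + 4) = u^3 - u^2 - 26*u - 24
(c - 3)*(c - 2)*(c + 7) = c^3 + 2*c^2 - 29*c + 42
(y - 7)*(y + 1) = y^2 - 6*y - 7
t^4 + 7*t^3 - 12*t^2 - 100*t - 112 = (t - 4)*(t + 2)^2*(t + 7)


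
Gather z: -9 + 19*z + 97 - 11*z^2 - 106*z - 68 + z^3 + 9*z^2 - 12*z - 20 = z^3 - 2*z^2 - 99*z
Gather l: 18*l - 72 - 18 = 18*l - 90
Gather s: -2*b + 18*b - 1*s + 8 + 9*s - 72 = 16*b + 8*s - 64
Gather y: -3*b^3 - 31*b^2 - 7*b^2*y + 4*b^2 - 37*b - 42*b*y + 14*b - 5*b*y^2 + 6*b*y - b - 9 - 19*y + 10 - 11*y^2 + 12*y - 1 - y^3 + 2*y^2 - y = -3*b^3 - 27*b^2 - 24*b - y^3 + y^2*(-5*b - 9) + y*(-7*b^2 - 36*b - 8)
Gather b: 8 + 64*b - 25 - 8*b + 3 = 56*b - 14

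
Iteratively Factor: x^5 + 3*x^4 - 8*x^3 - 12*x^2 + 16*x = (x - 1)*(x^4 + 4*x^3 - 4*x^2 - 16*x) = (x - 1)*(x + 4)*(x^3 - 4*x) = (x - 2)*(x - 1)*(x + 4)*(x^2 + 2*x) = (x - 2)*(x - 1)*(x + 2)*(x + 4)*(x)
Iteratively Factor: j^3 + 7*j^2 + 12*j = (j + 4)*(j^2 + 3*j) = j*(j + 4)*(j + 3)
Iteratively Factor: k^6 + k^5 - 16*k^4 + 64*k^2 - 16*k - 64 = (k - 2)*(k^5 + 3*k^4 - 10*k^3 - 20*k^2 + 24*k + 32) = (k - 2)^2*(k^4 + 5*k^3 - 20*k - 16) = (k - 2)^2*(k + 4)*(k^3 + k^2 - 4*k - 4) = (k - 2)^2*(k + 2)*(k + 4)*(k^2 - k - 2) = (k - 2)^2*(k + 1)*(k + 2)*(k + 4)*(k - 2)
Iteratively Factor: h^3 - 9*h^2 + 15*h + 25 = (h + 1)*(h^2 - 10*h + 25) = (h - 5)*(h + 1)*(h - 5)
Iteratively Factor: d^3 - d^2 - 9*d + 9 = (d - 1)*(d^2 - 9) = (d - 1)*(d + 3)*(d - 3)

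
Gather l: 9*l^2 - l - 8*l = 9*l^2 - 9*l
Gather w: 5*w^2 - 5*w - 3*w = 5*w^2 - 8*w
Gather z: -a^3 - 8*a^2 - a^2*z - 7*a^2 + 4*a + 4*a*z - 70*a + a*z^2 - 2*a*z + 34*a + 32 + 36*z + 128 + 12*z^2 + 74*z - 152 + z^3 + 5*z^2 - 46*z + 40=-a^3 - 15*a^2 - 32*a + z^3 + z^2*(a + 17) + z*(-a^2 + 2*a + 64) + 48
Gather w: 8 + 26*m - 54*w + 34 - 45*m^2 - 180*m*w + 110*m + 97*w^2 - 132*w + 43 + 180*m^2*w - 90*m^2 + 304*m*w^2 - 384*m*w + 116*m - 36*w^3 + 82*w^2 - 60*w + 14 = -135*m^2 + 252*m - 36*w^3 + w^2*(304*m + 179) + w*(180*m^2 - 564*m - 246) + 99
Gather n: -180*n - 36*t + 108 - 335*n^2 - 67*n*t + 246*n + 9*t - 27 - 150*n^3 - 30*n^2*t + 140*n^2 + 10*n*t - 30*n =-150*n^3 + n^2*(-30*t - 195) + n*(36 - 57*t) - 27*t + 81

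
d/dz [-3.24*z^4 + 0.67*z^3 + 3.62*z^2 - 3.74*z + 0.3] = -12.96*z^3 + 2.01*z^2 + 7.24*z - 3.74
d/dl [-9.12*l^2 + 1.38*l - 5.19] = 1.38 - 18.24*l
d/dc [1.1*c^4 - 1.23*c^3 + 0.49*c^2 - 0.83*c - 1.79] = 4.4*c^3 - 3.69*c^2 + 0.98*c - 0.83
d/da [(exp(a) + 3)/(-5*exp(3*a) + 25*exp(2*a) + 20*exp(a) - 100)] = (-(exp(a) + 3)*(-3*exp(2*a) + 10*exp(a) + 4) - exp(3*a) + 5*exp(2*a) + 4*exp(a) - 20)*exp(a)/(5*(exp(3*a) - 5*exp(2*a) - 4*exp(a) + 20)^2)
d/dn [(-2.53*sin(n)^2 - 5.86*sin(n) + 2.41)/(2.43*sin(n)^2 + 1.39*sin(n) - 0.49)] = (10.7231*sin(n)^2 - 9.2332*sin(n) - 0.4785)*cos(n)/(5.9049*sin(n)^4 + 6.7554*sin(n)^3 - 0.4493*sin(n)^2 - 1.3622*sin(n) + 0.2401)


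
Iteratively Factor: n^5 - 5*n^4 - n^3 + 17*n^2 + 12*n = (n)*(n^4 - 5*n^3 - n^2 + 17*n + 12) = n*(n + 1)*(n^3 - 6*n^2 + 5*n + 12) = n*(n - 4)*(n + 1)*(n^2 - 2*n - 3) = n*(n - 4)*(n + 1)^2*(n - 3)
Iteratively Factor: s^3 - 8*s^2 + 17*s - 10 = (s - 1)*(s^2 - 7*s + 10) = (s - 5)*(s - 1)*(s - 2)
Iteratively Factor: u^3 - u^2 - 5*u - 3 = (u + 1)*(u^2 - 2*u - 3) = (u + 1)^2*(u - 3)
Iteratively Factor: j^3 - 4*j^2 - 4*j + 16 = (j - 4)*(j^2 - 4) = (j - 4)*(j + 2)*(j - 2)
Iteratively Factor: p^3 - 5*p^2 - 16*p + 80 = (p - 4)*(p^2 - p - 20) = (p - 4)*(p + 4)*(p - 5)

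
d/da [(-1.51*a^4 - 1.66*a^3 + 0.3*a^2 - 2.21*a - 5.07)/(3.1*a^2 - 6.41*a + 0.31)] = (-9.362*a^5 + 23.8913*a^4 + 19.4088*a^3 + 3.3842*a^2 + 31.62*a - 33.1838)/(9.61*a^4 - 39.742*a^3 + 43.0101*a^2 - 3.9742*a + 0.0961)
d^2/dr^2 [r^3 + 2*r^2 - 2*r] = 6*r + 4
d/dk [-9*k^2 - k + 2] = -18*k - 1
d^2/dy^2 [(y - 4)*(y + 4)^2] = 6*y + 8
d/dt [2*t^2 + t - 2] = 4*t + 1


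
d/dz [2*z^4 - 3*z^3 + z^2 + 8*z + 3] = 8*z^3 - 9*z^2 + 2*z + 8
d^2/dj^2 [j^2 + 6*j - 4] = 2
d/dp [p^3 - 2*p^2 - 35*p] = 3*p^2 - 4*p - 35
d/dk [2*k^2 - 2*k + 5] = 4*k - 2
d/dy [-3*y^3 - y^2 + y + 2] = -9*y^2 - 2*y + 1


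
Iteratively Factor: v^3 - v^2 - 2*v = (v + 1)*(v^2 - 2*v) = (v - 2)*(v + 1)*(v)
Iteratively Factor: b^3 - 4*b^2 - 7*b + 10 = (b + 2)*(b^2 - 6*b + 5) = (b - 5)*(b + 2)*(b - 1)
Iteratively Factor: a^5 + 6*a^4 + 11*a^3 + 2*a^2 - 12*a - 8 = (a - 1)*(a^4 + 7*a^3 + 18*a^2 + 20*a + 8) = (a - 1)*(a + 2)*(a^3 + 5*a^2 + 8*a + 4) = (a - 1)*(a + 2)^2*(a^2 + 3*a + 2) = (a - 1)*(a + 2)^3*(a + 1)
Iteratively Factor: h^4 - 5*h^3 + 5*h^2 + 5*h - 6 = (h - 3)*(h^3 - 2*h^2 - h + 2) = (h - 3)*(h + 1)*(h^2 - 3*h + 2) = (h - 3)*(h - 1)*(h + 1)*(h - 2)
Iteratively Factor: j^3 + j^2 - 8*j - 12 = (j - 3)*(j^2 + 4*j + 4) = (j - 3)*(j + 2)*(j + 2)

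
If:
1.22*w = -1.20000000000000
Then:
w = -0.98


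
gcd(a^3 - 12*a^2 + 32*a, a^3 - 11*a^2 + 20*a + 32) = a^2 - 12*a + 32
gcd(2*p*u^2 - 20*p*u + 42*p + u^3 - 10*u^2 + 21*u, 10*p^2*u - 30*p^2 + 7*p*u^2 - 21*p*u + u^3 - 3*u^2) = 2*p*u - 6*p + u^2 - 3*u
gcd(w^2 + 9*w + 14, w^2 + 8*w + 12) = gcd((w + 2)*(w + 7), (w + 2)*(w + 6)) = w + 2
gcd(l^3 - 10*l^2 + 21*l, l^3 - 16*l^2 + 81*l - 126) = l^2 - 10*l + 21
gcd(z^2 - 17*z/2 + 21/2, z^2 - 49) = z - 7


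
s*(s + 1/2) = s^2 + s/2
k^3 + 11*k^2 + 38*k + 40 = (k + 2)*(k + 4)*(k + 5)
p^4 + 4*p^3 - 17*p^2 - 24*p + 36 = (p - 3)*(p - 1)*(p + 2)*(p + 6)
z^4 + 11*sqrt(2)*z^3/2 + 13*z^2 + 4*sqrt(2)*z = z*(z + sqrt(2)/2)*(z + sqrt(2))*(z + 4*sqrt(2))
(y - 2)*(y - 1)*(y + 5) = y^3 + 2*y^2 - 13*y + 10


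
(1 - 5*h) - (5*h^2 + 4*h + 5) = -5*h^2 - 9*h - 4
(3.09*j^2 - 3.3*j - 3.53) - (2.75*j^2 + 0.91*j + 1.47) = 0.34*j^2 - 4.21*j - 5.0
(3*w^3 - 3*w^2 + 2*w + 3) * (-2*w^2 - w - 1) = -6*w^5 + 3*w^4 - 4*w^3 - 5*w^2 - 5*w - 3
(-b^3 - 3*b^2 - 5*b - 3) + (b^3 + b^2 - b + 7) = -2*b^2 - 6*b + 4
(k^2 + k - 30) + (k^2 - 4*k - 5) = 2*k^2 - 3*k - 35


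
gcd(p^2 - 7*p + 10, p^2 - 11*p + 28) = 1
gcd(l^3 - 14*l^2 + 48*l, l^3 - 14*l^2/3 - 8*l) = l^2 - 6*l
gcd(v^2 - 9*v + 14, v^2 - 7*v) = v - 7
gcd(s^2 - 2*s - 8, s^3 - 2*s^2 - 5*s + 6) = s + 2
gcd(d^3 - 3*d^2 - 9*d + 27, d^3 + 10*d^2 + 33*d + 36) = d + 3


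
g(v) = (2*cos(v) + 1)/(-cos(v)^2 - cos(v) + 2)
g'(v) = (-2*sin(v)*cos(v) - sin(v))*(2*cos(v) + 1)/(-cos(v)^2 - cos(v) + 2)^2 - 2*sin(v)/(-cos(v)^2 - cos(v) + 2)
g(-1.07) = 1.52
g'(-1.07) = 3.39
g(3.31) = -0.48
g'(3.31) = 0.21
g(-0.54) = 6.68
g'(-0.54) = 25.46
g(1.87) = 0.19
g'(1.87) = -0.90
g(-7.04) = 3.30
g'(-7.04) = 9.31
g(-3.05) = -0.49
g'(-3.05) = 0.11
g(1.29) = 0.94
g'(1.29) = -2.02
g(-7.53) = 1.04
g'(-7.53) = 2.22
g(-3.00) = -0.49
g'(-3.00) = 0.17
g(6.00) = 24.77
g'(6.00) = 176.16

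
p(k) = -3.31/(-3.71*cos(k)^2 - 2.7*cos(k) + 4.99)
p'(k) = -3.31*(-7.42*sin(k)*cos(k) - 2.7*sin(k))/(-3.71*cos(k)^2 - 2.7*cos(k) + 4.99)^2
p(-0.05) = 2.35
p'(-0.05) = -0.84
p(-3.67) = -0.73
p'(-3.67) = -0.30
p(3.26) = -0.82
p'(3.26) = 0.11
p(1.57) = -0.66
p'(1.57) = 0.36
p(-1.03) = -1.26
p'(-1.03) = -2.70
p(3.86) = -0.67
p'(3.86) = 0.26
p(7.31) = -1.27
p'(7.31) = 2.74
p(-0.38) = 4.62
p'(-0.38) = -22.91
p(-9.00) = -0.76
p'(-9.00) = 0.29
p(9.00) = -0.76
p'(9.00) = -0.29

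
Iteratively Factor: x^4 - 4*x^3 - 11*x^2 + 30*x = (x)*(x^3 - 4*x^2 - 11*x + 30) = x*(x + 3)*(x^2 - 7*x + 10) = x*(x - 2)*(x + 3)*(x - 5)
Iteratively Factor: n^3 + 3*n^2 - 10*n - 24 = (n - 3)*(n^2 + 6*n + 8) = (n - 3)*(n + 4)*(n + 2)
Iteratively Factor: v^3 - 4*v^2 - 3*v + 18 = (v - 3)*(v^2 - v - 6) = (v - 3)^2*(v + 2)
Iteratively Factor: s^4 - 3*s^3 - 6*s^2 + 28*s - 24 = (s - 2)*(s^3 - s^2 - 8*s + 12) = (s - 2)*(s + 3)*(s^2 - 4*s + 4) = (s - 2)^2*(s + 3)*(s - 2)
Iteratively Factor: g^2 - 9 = (g - 3)*(g + 3)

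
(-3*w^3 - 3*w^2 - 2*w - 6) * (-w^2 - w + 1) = 3*w^5 + 6*w^4 + 2*w^3 + 5*w^2 + 4*w - 6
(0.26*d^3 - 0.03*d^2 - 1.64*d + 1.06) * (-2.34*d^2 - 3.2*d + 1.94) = -0.6084*d^5 - 0.7618*d^4 + 4.438*d^3 + 2.7094*d^2 - 6.5736*d + 2.0564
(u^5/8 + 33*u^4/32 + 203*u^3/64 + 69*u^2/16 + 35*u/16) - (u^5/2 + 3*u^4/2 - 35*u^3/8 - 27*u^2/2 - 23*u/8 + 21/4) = -3*u^5/8 - 15*u^4/32 + 483*u^3/64 + 285*u^2/16 + 81*u/16 - 21/4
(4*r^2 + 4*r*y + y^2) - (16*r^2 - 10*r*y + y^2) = -12*r^2 + 14*r*y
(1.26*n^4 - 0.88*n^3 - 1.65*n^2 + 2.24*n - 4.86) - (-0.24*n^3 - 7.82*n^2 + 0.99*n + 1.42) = 1.26*n^4 - 0.64*n^3 + 6.17*n^2 + 1.25*n - 6.28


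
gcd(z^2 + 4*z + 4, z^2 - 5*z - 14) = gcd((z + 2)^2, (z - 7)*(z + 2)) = z + 2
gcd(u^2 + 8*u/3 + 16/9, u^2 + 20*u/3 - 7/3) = 1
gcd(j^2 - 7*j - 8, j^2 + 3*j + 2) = j + 1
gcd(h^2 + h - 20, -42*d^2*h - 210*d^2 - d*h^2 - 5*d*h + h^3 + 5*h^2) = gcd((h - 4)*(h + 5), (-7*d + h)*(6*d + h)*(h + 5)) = h + 5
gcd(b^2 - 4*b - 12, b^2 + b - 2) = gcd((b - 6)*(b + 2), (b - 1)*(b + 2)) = b + 2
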